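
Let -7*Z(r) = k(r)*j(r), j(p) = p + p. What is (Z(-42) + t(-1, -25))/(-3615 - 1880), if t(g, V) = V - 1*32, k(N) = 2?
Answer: 33/5495 ≈ 0.0060055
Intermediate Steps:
j(p) = 2*p
Z(r) = -4*r/7 (Z(r) = -2*2*r/7 = -4*r/7)
t(g, V) = -32 + V (t(g, V) = V - 32 = -32 + V)
(Z(-42) + t(-1, -25))/(-3615 - 1880) = (-4/7*(-42) + (-32 - 25))/(-3615 - 1880) = (24 - 57)/(-5495) = -33*(-1/5495) = 33/5495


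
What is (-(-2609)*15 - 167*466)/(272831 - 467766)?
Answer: 38687/194935 ≈ 0.19846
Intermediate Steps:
(-(-2609)*15 - 167*466)/(272831 - 467766) = (-1*(-39135) - 77822)/(-194935) = (39135 - 77822)*(-1/194935) = -38687*(-1/194935) = 38687/194935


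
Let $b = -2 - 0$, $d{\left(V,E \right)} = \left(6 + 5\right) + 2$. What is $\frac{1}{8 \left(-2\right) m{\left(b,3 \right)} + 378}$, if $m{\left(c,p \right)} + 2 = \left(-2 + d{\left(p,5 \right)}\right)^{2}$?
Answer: $- \frac{1}{1526} \approx -0.00065531$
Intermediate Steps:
$d{\left(V,E \right)} = 13$ ($d{\left(V,E \right)} = 11 + 2 = 13$)
$b = -2$ ($b = -2 + 0 = -2$)
$m{\left(c,p \right)} = 119$ ($m{\left(c,p \right)} = -2 + \left(-2 + 13\right)^{2} = -2 + 11^{2} = -2 + 121 = 119$)
$\frac{1}{8 \left(-2\right) m{\left(b,3 \right)} + 378} = \frac{1}{8 \left(-2\right) 119 + 378} = \frac{1}{\left(-16\right) 119 + 378} = \frac{1}{-1904 + 378} = \frac{1}{-1526} = - \frac{1}{1526}$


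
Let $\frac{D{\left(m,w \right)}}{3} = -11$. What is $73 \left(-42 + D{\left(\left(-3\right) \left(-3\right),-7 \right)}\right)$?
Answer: $-5475$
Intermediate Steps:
$D{\left(m,w \right)} = -33$ ($D{\left(m,w \right)} = 3 \left(-11\right) = -33$)
$73 \left(-42 + D{\left(\left(-3\right) \left(-3\right),-7 \right)}\right) = 73 \left(-42 - 33\right) = 73 \left(-75\right) = -5475$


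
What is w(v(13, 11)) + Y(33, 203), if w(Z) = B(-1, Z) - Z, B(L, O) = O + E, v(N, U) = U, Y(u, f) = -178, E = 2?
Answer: -176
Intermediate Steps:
B(L, O) = 2 + O (B(L, O) = O + 2 = 2 + O)
w(Z) = 2 (w(Z) = (2 + Z) - Z = 2)
w(v(13, 11)) + Y(33, 203) = 2 - 178 = -176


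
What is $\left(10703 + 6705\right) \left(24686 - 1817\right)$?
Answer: $398103552$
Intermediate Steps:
$\left(10703 + 6705\right) \left(24686 - 1817\right) = 17408 \cdot 22869 = 398103552$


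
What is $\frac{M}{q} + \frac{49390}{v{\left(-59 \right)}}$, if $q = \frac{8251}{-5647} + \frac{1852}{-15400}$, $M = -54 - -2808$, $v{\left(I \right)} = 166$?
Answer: $- \frac{4120553235755}{2853615613} \approx -1444.0$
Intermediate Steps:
$M = 2754$ ($M = -54 + 2808 = 2754$)
$q = - \frac{34380911}{21740950}$ ($q = 8251 \left(- \frac{1}{5647}\right) + 1852 \left(- \frac{1}{15400}\right) = - \frac{8251}{5647} - \frac{463}{3850} = - \frac{34380911}{21740950} \approx -1.5814$)
$\frac{M}{q} + \frac{49390}{v{\left(-59 \right)}} = \frac{2754}{- \frac{34380911}{21740950}} + \frac{49390}{166} = 2754 \left(- \frac{21740950}{34380911}\right) + 49390 \cdot \frac{1}{166} = - \frac{59874576300}{34380911} + \frac{24695}{83} = - \frac{4120553235755}{2853615613}$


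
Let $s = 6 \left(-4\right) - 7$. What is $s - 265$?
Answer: $-296$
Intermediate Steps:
$s = -31$ ($s = -24 - 7 = -31$)
$s - 265 = -31 - 265 = -296$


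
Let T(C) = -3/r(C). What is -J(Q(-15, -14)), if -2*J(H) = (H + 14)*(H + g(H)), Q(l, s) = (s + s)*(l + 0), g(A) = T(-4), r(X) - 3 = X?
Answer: 91791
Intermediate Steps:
r(X) = 3 + X
T(C) = -3/(3 + C)
g(A) = 3 (g(A) = -3/(3 - 4) = -3/(-1) = -3*(-1) = 3)
Q(l, s) = 2*l*s (Q(l, s) = (2*s)*l = 2*l*s)
J(H) = -(3 + H)*(14 + H)/2 (J(H) = -(H + 14)*(H + 3)/2 = -(14 + H)*(3 + H)/2 = -(3 + H)*(14 + H)/2)
-J(Q(-15, -14)) = -(-21 - 17*(-15)*(-14) - (2*(-15)*(-14))²/2) = -(-21 - 17/2*420 - ½*420²) = -(-21 - 3570 - ½*176400) = -(-21 - 3570 - 88200) = -1*(-91791) = 91791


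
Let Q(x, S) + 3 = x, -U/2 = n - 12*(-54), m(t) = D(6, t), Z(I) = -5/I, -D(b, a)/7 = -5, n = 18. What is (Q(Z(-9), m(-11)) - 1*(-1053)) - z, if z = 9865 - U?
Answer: -91318/9 ≈ -10146.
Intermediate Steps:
D(b, a) = 35 (D(b, a) = -7*(-5) = 35)
m(t) = 35
U = -1332 (U = -2*(18 - 12*(-54)) = -2*(18 + 648) = -2*666 = -1332)
Q(x, S) = -3 + x
z = 11197 (z = 9865 - 1*(-1332) = 9865 + 1332 = 11197)
(Q(Z(-9), m(-11)) - 1*(-1053)) - z = ((-3 - 5/(-9)) - 1*(-1053)) - 1*11197 = ((-3 - 5*(-⅑)) + 1053) - 11197 = ((-3 + 5/9) + 1053) - 11197 = (-22/9 + 1053) - 11197 = 9455/9 - 11197 = -91318/9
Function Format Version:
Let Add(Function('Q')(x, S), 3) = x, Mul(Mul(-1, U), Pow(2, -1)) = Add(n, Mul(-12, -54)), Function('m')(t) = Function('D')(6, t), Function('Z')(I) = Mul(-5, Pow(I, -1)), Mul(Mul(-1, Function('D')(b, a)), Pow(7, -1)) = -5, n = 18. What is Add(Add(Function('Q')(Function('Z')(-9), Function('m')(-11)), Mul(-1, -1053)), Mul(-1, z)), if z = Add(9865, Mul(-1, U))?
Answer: Rational(-91318, 9) ≈ -10146.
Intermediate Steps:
Function('D')(b, a) = 35 (Function('D')(b, a) = Mul(-7, -5) = 35)
Function('m')(t) = 35
U = -1332 (U = Mul(-2, Add(18, Mul(-12, -54))) = Mul(-2, Add(18, 648)) = Mul(-2, 666) = -1332)
Function('Q')(x, S) = Add(-3, x)
z = 11197 (z = Add(9865, Mul(-1, -1332)) = Add(9865, 1332) = 11197)
Add(Add(Function('Q')(Function('Z')(-9), Function('m')(-11)), Mul(-1, -1053)), Mul(-1, z)) = Add(Add(Add(-3, Mul(-5, Pow(-9, -1))), Mul(-1, -1053)), Mul(-1, 11197)) = Add(Add(Add(-3, Mul(-5, Rational(-1, 9))), 1053), -11197) = Add(Add(Add(-3, Rational(5, 9)), 1053), -11197) = Add(Add(Rational(-22, 9), 1053), -11197) = Add(Rational(9455, 9), -11197) = Rational(-91318, 9)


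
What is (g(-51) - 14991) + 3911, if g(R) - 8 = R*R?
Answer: -8471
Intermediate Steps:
g(R) = 8 + R² (g(R) = 8 + R*R = 8 + R²)
(g(-51) - 14991) + 3911 = ((8 + (-51)²) - 14991) + 3911 = ((8 + 2601) - 14991) + 3911 = (2609 - 14991) + 3911 = -12382 + 3911 = -8471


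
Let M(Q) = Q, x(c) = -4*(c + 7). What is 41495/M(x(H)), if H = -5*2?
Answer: 41495/12 ≈ 3457.9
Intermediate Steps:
H = -10
x(c) = -28 - 4*c (x(c) = -4*(7 + c) = -28 - 4*c)
41495/M(x(H)) = 41495/(-28 - 4*(-10)) = 41495/(-28 + 40) = 41495/12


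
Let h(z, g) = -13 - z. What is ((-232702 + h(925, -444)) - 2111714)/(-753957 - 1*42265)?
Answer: 1172677/398111 ≈ 2.9456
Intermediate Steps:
((-232702 + h(925, -444)) - 2111714)/(-753957 - 1*42265) = ((-232702 + (-13 - 1*925)) - 2111714)/(-753957 - 1*42265) = ((-232702 + (-13 - 925)) - 2111714)/(-753957 - 42265) = ((-232702 - 938) - 2111714)/(-796222) = (-233640 - 2111714)*(-1/796222) = -2345354*(-1/796222) = 1172677/398111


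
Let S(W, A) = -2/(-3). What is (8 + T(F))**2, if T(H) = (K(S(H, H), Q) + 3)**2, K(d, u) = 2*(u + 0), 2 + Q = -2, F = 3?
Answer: 1089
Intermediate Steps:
S(W, A) = 2/3 (S(W, A) = -2*(-1/3) = 2/3)
Q = -4 (Q = -2 - 2 = -4)
K(d, u) = 2*u
T(H) = 25 (T(H) = (2*(-4) + 3)**2 = (-8 + 3)**2 = (-5)**2 = 25)
(8 + T(F))**2 = (8 + 25)**2 = 33**2 = 1089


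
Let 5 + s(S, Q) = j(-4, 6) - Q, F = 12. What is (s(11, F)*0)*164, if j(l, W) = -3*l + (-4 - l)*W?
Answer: 0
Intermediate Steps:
j(l, W) = -3*l + W*(-4 - l)
s(S, Q) = 7 - Q (s(S, Q) = -5 + ((-4*6 - 3*(-4) - 1*6*(-4)) - Q) = -5 + ((-24 + 12 + 24) - Q) = -5 + (12 - Q) = 7 - Q)
(s(11, F)*0)*164 = ((7 - 1*12)*0)*164 = ((7 - 12)*0)*164 = -5*0*164 = 0*164 = 0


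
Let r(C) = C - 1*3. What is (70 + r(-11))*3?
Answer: 168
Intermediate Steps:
r(C) = -3 + C (r(C) = C - 3 = -3 + C)
(70 + r(-11))*3 = (70 + (-3 - 11))*3 = (70 - 14)*3 = 56*3 = 168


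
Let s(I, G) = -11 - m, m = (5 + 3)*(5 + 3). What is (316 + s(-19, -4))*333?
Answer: 80253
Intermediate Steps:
m = 64 (m = 8*8 = 64)
s(I, G) = -75 (s(I, G) = -11 - 1*64 = -11 - 64 = -75)
(316 + s(-19, -4))*333 = (316 - 75)*333 = 241*333 = 80253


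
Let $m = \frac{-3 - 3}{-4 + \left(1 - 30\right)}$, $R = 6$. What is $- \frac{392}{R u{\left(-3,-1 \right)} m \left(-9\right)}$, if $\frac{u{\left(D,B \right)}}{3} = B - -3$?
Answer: $\frac{539}{81} \approx 6.6543$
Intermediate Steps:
$u{\left(D,B \right)} = 9 + 3 B$ ($u{\left(D,B \right)} = 3 \left(B - -3\right) = 3 \left(B + 3\right) = 3 \left(3 + B\right) = 9 + 3 B$)
$m = \frac{2}{11}$ ($m = - \frac{6}{-4 + \left(1 - 30\right)} = - \frac{6}{-4 - 29} = - \frac{6}{-33} = \left(-6\right) \left(- \frac{1}{33}\right) = \frac{2}{11} \approx 0.18182$)
$- \frac{392}{R u{\left(-3,-1 \right)} m \left(-9\right)} = - \frac{392}{6 \left(9 + 3 \left(-1\right)\right) \frac{2}{11} \left(-9\right)} = - \frac{392}{6 \left(9 - 3\right) \frac{2}{11} \left(-9\right)} = - \frac{392}{6 \cdot 6 \cdot \frac{2}{11} \left(-9\right)} = - \frac{392}{6 \cdot \frac{12}{11} \left(-9\right)} = - \frac{392}{\frac{72}{11} \left(-9\right)} = - \frac{392}{- \frac{648}{11}} = \left(-392\right) \left(- \frac{11}{648}\right) = \frac{539}{81}$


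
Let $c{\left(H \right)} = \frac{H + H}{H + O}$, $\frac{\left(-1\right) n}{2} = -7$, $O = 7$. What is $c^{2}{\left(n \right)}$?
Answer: $\frac{16}{9} \approx 1.7778$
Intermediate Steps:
$n = 14$ ($n = \left(-2\right) \left(-7\right) = 14$)
$c{\left(H \right)} = \frac{2 H}{7 + H}$ ($c{\left(H \right)} = \frac{H + H}{H + 7} = \frac{2 H}{7 + H}$)
$c^{2}{\left(n \right)} = \left(2 \cdot 14 \frac{1}{7 + 14}\right)^{2} = \left(2 \cdot 14 \cdot \frac{1}{21}\right)^{2} = \left(\frac{4}{3}\right)^{2} = \frac{16}{9}$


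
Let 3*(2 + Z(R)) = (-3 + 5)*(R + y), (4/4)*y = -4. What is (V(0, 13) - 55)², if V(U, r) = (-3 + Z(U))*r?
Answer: 215296/9 ≈ 23922.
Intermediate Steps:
y = -4
Z(R) = -14/3 + 2*R/3 (Z(R) = -2 + ((-3 + 5)*(R - 4))/3 = -2 + (2*(-4 + R))/3 = -2 + (-8 + 2*R)/3 = -2 + (-8/3 + 2*R/3) = -14/3 + 2*R/3)
V(U, r) = r*(-23/3 + 2*U/3) (V(U, r) = (-3 + (-14/3 + 2*U/3))*r = (-23/3 + 2*U/3)*r = r*(-23/3 + 2*U/3))
(V(0, 13) - 55)² = ((⅓)*13*(-23 + 2*0) - 55)² = ((⅓)*13*(-23 + 0) - 55)² = ((⅓)*13*(-23) - 55)² = (-299/3 - 55)² = (-464/3)² = 215296/9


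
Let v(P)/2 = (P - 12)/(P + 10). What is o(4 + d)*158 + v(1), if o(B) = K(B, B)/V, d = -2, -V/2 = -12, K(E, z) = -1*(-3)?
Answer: 71/4 ≈ 17.750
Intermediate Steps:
K(E, z) = 3
V = 24 (V = -2*(-12) = 24)
o(B) = ⅛ (o(B) = 3/24 = 3*(1/24) = ⅛)
v(P) = 2*(-12 + P)/(10 + P) (v(P) = 2*((P - 12)/(P + 10)) = 2*((-12 + P)/(10 + P)) = 2*(-12 + P)/(10 + P))
o(4 + d)*158 + v(1) = (⅛)*158 + 2*(-12 + 1)/(10 + 1) = 79/4 + 2*(-11)/11 = 79/4 + 2*(1/11)*(-11) = 79/4 - 2 = 71/4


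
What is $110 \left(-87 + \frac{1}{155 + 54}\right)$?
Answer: $- \frac{181820}{19} \approx -9569.5$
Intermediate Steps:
$110 \left(-87 + \frac{1}{155 + 54}\right) = 110 \left(-87 + \frac{1}{209}\right) = 110 \left(- \frac{18182}{209}\right) = - \frac{181820}{19}$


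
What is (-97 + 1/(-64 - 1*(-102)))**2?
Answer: 13579225/1444 ≈ 9403.9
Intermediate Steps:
(-97 + 1/(-64 - 1*(-102)))**2 = (-97 + 1/(-64 + 102))**2 = (-97 + 1/38)**2 = (-3685/38)**2 = 13579225/1444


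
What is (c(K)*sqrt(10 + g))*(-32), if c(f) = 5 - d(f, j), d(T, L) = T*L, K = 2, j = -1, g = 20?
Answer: -224*sqrt(30) ≈ -1226.9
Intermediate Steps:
d(T, L) = L*T
c(f) = 5 + f (c(f) = 5 - (-1)*f = 5 + f)
(c(K)*sqrt(10 + g))*(-32) = ((5 + 2)*sqrt(10 + 20))*(-32) = (7*sqrt(30))*(-32) = -224*sqrt(30)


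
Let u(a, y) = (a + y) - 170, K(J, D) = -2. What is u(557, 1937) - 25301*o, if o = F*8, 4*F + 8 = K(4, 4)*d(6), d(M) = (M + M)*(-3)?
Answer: -3236204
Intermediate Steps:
d(M) = -6*M (d(M) = (2*M)*(-3) = -6*M)
F = 16 (F = -2 + (-(-12)*6)/4 = -2 + (-2*(-36))/4 = -2 + (¼)*72 = -2 + 18 = 16)
u(a, y) = -170 + a + y
o = 128 (o = 16*8 = 128)
u(557, 1937) - 25301*o = (-170 + 557 + 1937) - 25301*128 = 2324 - 3238528 = -3236204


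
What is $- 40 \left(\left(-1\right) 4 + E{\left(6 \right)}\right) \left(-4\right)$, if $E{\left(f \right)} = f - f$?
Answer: $-640$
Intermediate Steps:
$E{\left(f \right)} = 0$
$- 40 \left(\left(-1\right) 4 + E{\left(6 \right)}\right) \left(-4\right) = - 40 \left(\left(-1\right) 4 + 0\right) \left(-4\right) = - 40 \left(-4 + 0\right) \left(-4\right) = - 40 \left(\left(-4\right) \left(-4\right)\right) = \left(-40\right) 16 = -640$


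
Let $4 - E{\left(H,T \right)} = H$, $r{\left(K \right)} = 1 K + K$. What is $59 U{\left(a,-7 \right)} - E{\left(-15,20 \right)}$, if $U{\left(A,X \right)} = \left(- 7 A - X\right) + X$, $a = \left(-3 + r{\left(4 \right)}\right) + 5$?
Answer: $-4149$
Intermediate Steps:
$r{\left(K \right)} = 2 K$ ($r{\left(K \right)} = K + K = 2 K$)
$E{\left(H,T \right)} = 4 - H$
$a = 10$ ($a = \left(-3 + 2 \cdot 4\right) + 5 = \left(-3 + 8\right) + 5 = 5 + 5 = 10$)
$U{\left(A,X \right)} = - 7 A$ ($U{\left(A,X \right)} = \left(- X - 7 A\right) + X = - 7 A$)
$59 U{\left(a,-7 \right)} - E{\left(-15,20 \right)} = 59 \left(\left(-7\right) 10\right) - \left(4 - -15\right) = 59 \left(-70\right) - \left(4 + 15\right) = -4130 - 19 = -4149$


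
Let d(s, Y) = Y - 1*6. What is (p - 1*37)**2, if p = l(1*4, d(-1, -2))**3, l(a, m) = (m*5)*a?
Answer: 16777519105369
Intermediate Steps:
d(s, Y) = -6 + Y (d(s, Y) = Y - 6 = -6 + Y)
l(a, m) = 5*a*m (l(a, m) = (5*m)*a = 5*a*m)
p = -4096000 (p = (5*(1*4)*(-6 - 2))**3 = (5*4*(-8))**3 = (-160)**3 = -4096000)
(p - 1*37)**2 = (-4096000 - 1*37)**2 = (-4096000 - 37)**2 = (-4096037)**2 = 16777519105369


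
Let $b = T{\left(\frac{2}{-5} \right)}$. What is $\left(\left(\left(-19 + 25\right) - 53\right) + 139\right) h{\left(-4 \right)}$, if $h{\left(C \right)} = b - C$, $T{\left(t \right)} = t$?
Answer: $\frac{1656}{5} \approx 331.2$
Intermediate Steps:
$b = - \frac{2}{5}$ ($b = \frac{2}{-5} = 2 \left(- \frac{1}{5}\right) = - \frac{2}{5} \approx -0.4$)
$h{\left(C \right)} = - \frac{2}{5} - C$
$\left(\left(\left(-19 + 25\right) - 53\right) + 139\right) h{\left(-4 \right)} = \left(\left(\left(-19 + 25\right) - 53\right) + 139\right) \left(- \frac{2}{5} - -4\right) = \left(\left(6 - 53\right) + 139\right) \left(- \frac{2}{5} + 4\right) = \left(-47 + 139\right) \frac{18}{5} = 92 \cdot \frac{18}{5} = \frac{1656}{5}$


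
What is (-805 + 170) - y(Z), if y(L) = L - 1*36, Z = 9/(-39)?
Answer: -7784/13 ≈ -598.77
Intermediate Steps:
Z = -3/13 (Z = 9*(-1/39) = -3/13 ≈ -0.23077)
y(L) = -36 + L (y(L) = L - 36 = -36 + L)
(-805 + 170) - y(Z) = (-805 + 170) - (-36 - 3/13) = -635 - 1*(-471/13) = -635 + 471/13 = -7784/13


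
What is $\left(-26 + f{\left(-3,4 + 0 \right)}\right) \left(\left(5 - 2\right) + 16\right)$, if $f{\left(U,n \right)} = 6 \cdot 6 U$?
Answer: $-2546$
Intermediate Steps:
$f{\left(U,n \right)} = 36 U$
$\left(-26 + f{\left(-3,4 + 0 \right)}\right) \left(\left(5 - 2\right) + 16\right) = \left(-26 + 36 \left(-3\right)\right) \left(\left(5 - 2\right) + 16\right) = \left(-26 - 108\right) \left(3 + 16\right) = \left(-134\right) 19 = -2546$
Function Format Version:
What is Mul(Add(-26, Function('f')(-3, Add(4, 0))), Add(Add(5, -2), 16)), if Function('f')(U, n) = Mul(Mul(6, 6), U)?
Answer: -2546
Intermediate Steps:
Function('f')(U, n) = Mul(36, U)
Mul(Add(-26, Function('f')(-3, Add(4, 0))), Add(Add(5, -2), 16)) = Mul(Add(-26, Mul(36, -3)), Add(Add(5, -2), 16)) = Mul(Add(-26, -108), Add(3, 16)) = Mul(-134, 19) = -2546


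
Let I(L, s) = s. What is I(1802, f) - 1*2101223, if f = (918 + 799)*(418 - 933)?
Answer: -2985478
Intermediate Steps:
f = -884255 (f = 1717*(-515) = -884255)
I(1802, f) - 1*2101223 = -884255 - 1*2101223 = -884255 - 2101223 = -2985478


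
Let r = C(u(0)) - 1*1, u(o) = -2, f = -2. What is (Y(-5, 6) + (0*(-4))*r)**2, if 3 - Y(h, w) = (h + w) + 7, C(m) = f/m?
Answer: 25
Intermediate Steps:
C(m) = -2/m
r = 0 (r = -2/(-2) - 1*1 = -2*(-1/2) - 1 = 1 - 1 = 0)
Y(h, w) = -4 - h - w (Y(h, w) = 3 - ((h + w) + 7) = 3 - (7 + h + w) = 3 + (-7 - h - w) = -4 - h - w)
(Y(-5, 6) + (0*(-4))*r)**2 = ((-4 - 1*(-5) - 1*6) + (0*(-4))*0)**2 = ((-4 + 5 - 6) + 0*0)**2 = (-5 + 0)**2 = (-5)**2 = 25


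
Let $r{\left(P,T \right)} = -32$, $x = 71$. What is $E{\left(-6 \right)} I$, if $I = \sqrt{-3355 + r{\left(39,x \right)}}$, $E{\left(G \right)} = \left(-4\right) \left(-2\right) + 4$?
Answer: $12 i \sqrt{3387} \approx 698.38 i$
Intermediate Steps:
$E{\left(G \right)} = 12$ ($E{\left(G \right)} = 8 + 4 = 12$)
$I = i \sqrt{3387}$ ($I = \sqrt{-3355 - 32} = \sqrt{-3387} = i \sqrt{3387} \approx 58.198 i$)
$E{\left(-6 \right)} I = 12 i \sqrt{3387}$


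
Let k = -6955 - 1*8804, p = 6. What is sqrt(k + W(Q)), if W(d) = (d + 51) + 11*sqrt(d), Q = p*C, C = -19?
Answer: sqrt(-15822 + 11*I*sqrt(114)) ≈ 0.4669 + 125.79*I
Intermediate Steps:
k = -15759 (k = -6955 - 8804 = -15759)
Q = -114 (Q = 6*(-19) = -114)
W(d) = 51 + d + 11*sqrt(d) (W(d) = (51 + d) + 11*sqrt(d) = 51 + d + 11*sqrt(d))
sqrt(k + W(Q)) = sqrt(-15759 + (51 - 114 + 11*sqrt(-114))) = sqrt(-15759 + (51 - 114 + 11*(I*sqrt(114)))) = sqrt(-15759 + (51 - 114 + 11*I*sqrt(114))) = sqrt(-15759 + (-63 + 11*I*sqrt(114))) = sqrt(-15822 + 11*I*sqrt(114))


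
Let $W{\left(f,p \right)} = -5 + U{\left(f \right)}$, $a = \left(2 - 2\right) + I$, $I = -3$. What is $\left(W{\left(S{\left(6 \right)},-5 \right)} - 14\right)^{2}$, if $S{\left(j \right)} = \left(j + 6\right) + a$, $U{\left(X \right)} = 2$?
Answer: $289$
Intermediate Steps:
$a = -3$ ($a = \left(2 - 2\right) - 3 = 0 - 3 = -3$)
$S{\left(j \right)} = 3 + j$ ($S{\left(j \right)} = \left(j + 6\right) - 3 = \left(6 + j\right) - 3 = 3 + j$)
$W{\left(f,p \right)} = -3$ ($W{\left(f,p \right)} = -5 + 2 = -3$)
$\left(W{\left(S{\left(6 \right)},-5 \right)} - 14\right)^{2} = \left(-3 - 14\right)^{2} = \left(-17\right)^{2} = 289$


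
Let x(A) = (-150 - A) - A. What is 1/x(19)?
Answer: -1/188 ≈ -0.0053191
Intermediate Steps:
x(A) = -150 - 2*A
1/x(19) = 1/(-150 - 2*19) = 1/(-150 - 38) = 1/(-188) = -1/188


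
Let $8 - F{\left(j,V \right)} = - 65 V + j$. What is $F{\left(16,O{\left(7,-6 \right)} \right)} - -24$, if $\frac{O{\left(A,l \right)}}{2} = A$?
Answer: $926$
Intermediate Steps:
$O{\left(A,l \right)} = 2 A$
$F{\left(j,V \right)} = 8 - j + 65 V$ ($F{\left(j,V \right)} = 8 - \left(- 65 V + j\right) = 8 - \left(j - 65 V\right) = 8 + \left(- j + 65 V\right) = 8 - j + 65 V$)
$F{\left(16,O{\left(7,-6 \right)} \right)} - -24 = \left(8 - 16 + 65 \cdot 2 \cdot 7\right) - -24 = \left(8 - 16 + 65 \cdot 14\right) + 24 = \left(8 - 16 + 910\right) + 24 = 902 + 24 = 926$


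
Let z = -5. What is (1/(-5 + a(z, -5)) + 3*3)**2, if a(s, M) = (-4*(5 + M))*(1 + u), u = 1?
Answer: 1936/25 ≈ 77.440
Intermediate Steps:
a(s, M) = -40 - 8*M (a(s, M) = (-4*(5 + M))*(1 + 1) = (-20 - 4*M)*2 = -40 - 8*M)
(1/(-5 + a(z, -5)) + 3*3)**2 = (1/(-5 + (-40 - 8*(-5))) + 3*3)**2 = (1/(-5 + (-40 + 40)) + 9)**2 = (1/(-5 + 0) + 9)**2 = (1/(-5) + 9)**2 = (-1/5 + 9)**2 = (44/5)**2 = 1936/25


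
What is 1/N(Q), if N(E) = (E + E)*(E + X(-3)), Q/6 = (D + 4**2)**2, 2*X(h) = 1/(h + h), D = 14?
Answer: 1/58319100 ≈ 1.7147e-8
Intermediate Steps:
X(h) = 1/(4*h) (X(h) = 1/(2*(h + h)) = 1/(2*((2*h))) = (1/(2*h))/2 = 1/(4*h))
Q = 5400 (Q = 6*(14 + 4**2)**2 = 6*(14 + 16)**2 = 6*30**2 = 6*900 = 5400)
N(E) = 2*E*(-1/12 + E) (N(E) = (E + E)*(E + (1/4)/(-3)) = (2*E)*(E + (1/4)*(-1/3)) = (2*E)*(E - 1/12) = (2*E)*(-1/12 + E) = 2*E*(-1/12 + E))
1/N(Q) = 1/((1/6)*5400*(-1 + 12*5400)) = 1/((1/6)*5400*(-1 + 64800)) = 1/((1/6)*5400*64799) = 1/58319100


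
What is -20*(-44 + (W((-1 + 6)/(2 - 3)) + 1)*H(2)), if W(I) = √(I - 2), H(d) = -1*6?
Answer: 1000 + 120*I*√7 ≈ 1000.0 + 317.49*I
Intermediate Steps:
H(d) = -6
W(I) = √(-2 + I)
-20*(-44 + (W((-1 + 6)/(2 - 3)) + 1)*H(2)) = -20*(-44 + (√(-2 + (-1 + 6)/(2 - 3)) + 1)*(-6)) = -20*(-44 + (√(-2 + 5/(-1)) + 1)*(-6)) = -20*(-44 + (√(-2 + 5*(-1)) + 1)*(-6)) = -20*(-44 + (√(-2 - 5) + 1)*(-6)) = -20*(-44 + (√(-7) + 1)*(-6)) = -20*(-44 + (I*√7 + 1)*(-6)) = -20*(-44 + (1 + I*√7)*(-6)) = -20*(-44 + (-6 - 6*I*√7)) = -20*(-50 - 6*I*√7) = 1000 + 120*I*√7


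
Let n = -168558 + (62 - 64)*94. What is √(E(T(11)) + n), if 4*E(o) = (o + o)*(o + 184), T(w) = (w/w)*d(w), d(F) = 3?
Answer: I*√673862/2 ≈ 410.45*I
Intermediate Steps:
T(w) = 3 (T(w) = (w/w)*3 = 1*3 = 3)
n = -168746 (n = -168558 - 2*94 = -168558 - 188 = -168746)
E(o) = o*(184 + o)/2 (E(o) = ((o + o)*(o + 184))/4 = ((2*o)*(184 + o))/4 = (2*o*(184 + o))/4 = o*(184 + o)/2)
√(E(T(11)) + n) = √((½)*3*(184 + 3) - 168746) = √((½)*3*187 - 168746) = √(561/2 - 168746) = √(-336931/2) = I*√673862/2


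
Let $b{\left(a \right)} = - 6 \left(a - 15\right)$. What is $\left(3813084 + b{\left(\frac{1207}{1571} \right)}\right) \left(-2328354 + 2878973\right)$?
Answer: $\frac{3298477124360328}{1571} \approx 2.0996 \cdot 10^{12}$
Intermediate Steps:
$b{\left(a \right)} = 90 - 6 a$ ($b{\left(a \right)} = - 6 \left(-15 + a\right) = 90 - 6 a$)
$\left(3813084 + b{\left(\frac{1207}{1571} \right)}\right) \left(-2328354 + 2878973\right) = \left(3813084 + \left(90 - 6 \cdot \frac{1207}{1571}\right)\right) \left(-2328354 + 2878973\right) = \left(3813084 + \left(90 - 6 \cdot 1207 \cdot \frac{1}{1571}\right)\right) 550619 = \left(3813084 + \left(90 - \frac{7242}{1571}\right)\right) 550619 = \left(3813084 + \frac{134148}{1571}\right) 550619 = \frac{5990489112}{1571} \cdot 550619 = \frac{3298477124360328}{1571}$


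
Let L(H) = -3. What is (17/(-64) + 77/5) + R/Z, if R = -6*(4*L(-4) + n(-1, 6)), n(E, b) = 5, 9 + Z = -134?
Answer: 679109/45760 ≈ 14.841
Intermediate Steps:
Z = -143 (Z = -9 - 134 = -143)
R = 42 (R = -6*(4*(-3) + 5) = -6*(-12 + 5) = -6*(-7) = 42)
(17/(-64) + 77/5) + R/Z = (17/(-64) + 77/5) + 42/(-143) = (17*(-1/64) + 77*(1/5)) + 42*(-1/143) = (-17/64 + 77/5) - 42/143 = 4843/320 - 42/143 = 679109/45760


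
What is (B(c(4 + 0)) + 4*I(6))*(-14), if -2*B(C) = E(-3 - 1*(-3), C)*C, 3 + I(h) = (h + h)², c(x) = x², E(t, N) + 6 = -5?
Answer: -9128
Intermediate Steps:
E(t, N) = -11 (E(t, N) = -6 - 5 = -11)
I(h) = -3 + 4*h² (I(h) = -3 + (h + h)² = -3 + (2*h)² = -3 + 4*h²)
B(C) = 11*C/2 (B(C) = -(-11)*C/2 = 11*C/2)
(B(c(4 + 0)) + 4*I(6))*(-14) = (11*(4 + 0)²/2 + 4*(-3 + 4*6²))*(-14) = ((11/2)*4² + 4*(-3 + 4*36))*(-14) = ((11/2)*16 + 4*(-3 + 144))*(-14) = (88 + 4*141)*(-14) = (88 + 564)*(-14) = 652*(-14) = -9128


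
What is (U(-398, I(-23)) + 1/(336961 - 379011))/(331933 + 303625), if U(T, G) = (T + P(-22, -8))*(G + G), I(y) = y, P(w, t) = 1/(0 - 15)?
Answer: 2309941057/80175641700 ≈ 0.028811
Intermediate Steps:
P(w, t) = -1/15 (P(w, t) = 1/(-15) = -1/15)
U(T, G) = 2*G*(-1/15 + T) (U(T, G) = (T - 1/15)*(G + G) = (-1/15 + T)*(2*G) = 2*G*(-1/15 + T))
(U(-398, I(-23)) + 1/(336961 - 379011))/(331933 + 303625) = ((2/15)*(-23)*(-1 + 15*(-398)) + 1/(336961 - 379011))/(331933 + 303625) = ((2/15)*(-23)*(-1 - 5970) + 1/(-42050))/635558 = ((2/15)*(-23)*(-5971) - 1/42050)*(1/635558) = (274666/15 - 1/42050)*(1/635558) = (2309941057/126150)*(1/635558) = 2309941057/80175641700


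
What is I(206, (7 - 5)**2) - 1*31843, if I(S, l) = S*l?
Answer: -31019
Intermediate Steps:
I(206, (7 - 5)**2) - 1*31843 = 206*(7 - 5)**2 - 1*31843 = 206*2**2 - 31843 = 206*4 - 31843 = 824 - 31843 = -31019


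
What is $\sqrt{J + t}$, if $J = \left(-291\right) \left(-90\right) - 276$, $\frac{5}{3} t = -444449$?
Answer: $\frac{3 i \sqrt{668765}}{5} \approx 490.67 i$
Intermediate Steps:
$t = - \frac{1333347}{5}$ ($t = \frac{3}{5} \left(-444449\right) = - \frac{1333347}{5} \approx -2.6667 \cdot 10^{5}$)
$J = 25914$ ($J = 26190 - 276 = 25914$)
$\sqrt{J + t} = \sqrt{25914 - \frac{1333347}{5}} = \sqrt{- \frac{1203777}{5}} = \frac{3 i \sqrt{668765}}{5}$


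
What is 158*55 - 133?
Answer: 8557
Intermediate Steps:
158*55 - 133 = 8690 - 133 = 8557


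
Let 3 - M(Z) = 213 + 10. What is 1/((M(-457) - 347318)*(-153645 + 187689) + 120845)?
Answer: -1/11831462827 ≈ -8.4520e-11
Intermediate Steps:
M(Z) = -220 (M(Z) = 3 - (213 + 10) = 3 - 1*223 = 3 - 223 = -220)
1/((M(-457) - 347318)*(-153645 + 187689) + 120845) = 1/((-220 - 347318)*(-153645 + 187689) + 120845) = 1/(-347538*34044 + 120845) = 1/(-11831583672 + 120845) = 1/(-11831462827) = -1/11831462827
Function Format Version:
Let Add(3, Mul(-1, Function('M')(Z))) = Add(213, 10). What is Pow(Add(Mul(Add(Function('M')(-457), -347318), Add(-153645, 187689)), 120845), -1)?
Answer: Rational(-1, 11831462827) ≈ -8.4520e-11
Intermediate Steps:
Function('M')(Z) = -220 (Function('M')(Z) = Add(3, Mul(-1, Add(213, 10))) = Add(3, Mul(-1, 223)) = Add(3, -223) = -220)
Pow(Add(Mul(Add(Function('M')(-457), -347318), Add(-153645, 187689)), 120845), -1) = Pow(Add(Mul(Add(-220, -347318), Add(-153645, 187689)), 120845), -1) = Pow(Add(Mul(-347538, 34044), 120845), -1) = Pow(Add(-11831583672, 120845), -1) = Pow(-11831462827, -1) = Rational(-1, 11831462827)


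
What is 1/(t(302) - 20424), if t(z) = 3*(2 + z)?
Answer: -1/19512 ≈ -5.1251e-5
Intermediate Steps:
t(z) = 6 + 3*z
1/(t(302) - 20424) = 1/((6 + 3*302) - 20424) = 1/((6 + 906) - 20424) = 1/(912 - 20424) = 1/(-19512) = -1/19512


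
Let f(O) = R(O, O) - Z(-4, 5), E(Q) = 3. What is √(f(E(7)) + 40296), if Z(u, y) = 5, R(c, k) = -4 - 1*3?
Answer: 6*√1119 ≈ 200.71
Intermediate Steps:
R(c, k) = -7 (R(c, k) = -4 - 3 = -7)
f(O) = -12 (f(O) = -7 - 1*5 = -7 - 5 = -12)
√(f(E(7)) + 40296) = √(-12 + 40296) = √40284 = 6*√1119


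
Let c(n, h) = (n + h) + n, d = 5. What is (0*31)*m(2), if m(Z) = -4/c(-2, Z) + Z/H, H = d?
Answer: 0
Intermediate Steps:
c(n, h) = h + 2*n (c(n, h) = (h + n) + n = h + 2*n)
H = 5
m(Z) = -4/(-4 + Z) + Z/5 (m(Z) = -4/(Z + 2*(-2)) + Z/5 = -4/(Z - 4) + Z*(⅕) = -4/(-4 + Z) + Z/5)
(0*31)*m(2) = (0*31)*((-20 + 2*(-4 + 2))/(5*(-4 + 2))) = 0*((⅕)*(-20 + 2*(-2))/(-2)) = 0*((⅕)*(-½)*(-20 - 4)) = 0*((⅕)*(-½)*(-24)) = 0*(12/5) = 0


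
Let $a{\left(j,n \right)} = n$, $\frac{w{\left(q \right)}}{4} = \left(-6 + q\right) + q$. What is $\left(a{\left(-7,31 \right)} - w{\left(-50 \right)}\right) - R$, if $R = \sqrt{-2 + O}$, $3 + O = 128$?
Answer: $455 - \sqrt{123} \approx 443.91$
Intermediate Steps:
$w{\left(q \right)} = -24 + 8 q$ ($w{\left(q \right)} = 4 \left(\left(-6 + q\right) + q\right) = 4 \left(-6 + 2 q\right) = -24 + 8 q$)
$O = 125$ ($O = -3 + 128 = 125$)
$R = \sqrt{123}$ ($R = \sqrt{-2 + 125} = \sqrt{123} \approx 11.091$)
$\left(a{\left(-7,31 \right)} - w{\left(-50 \right)}\right) - R = \left(31 - \left(-24 + 8 \left(-50\right)\right)\right) - \sqrt{123} = \left(31 - \left(-24 - 400\right)\right) - \sqrt{123} = \left(31 - -424\right) - \sqrt{123} = \left(31 + 424\right) - \sqrt{123} = 455 - \sqrt{123}$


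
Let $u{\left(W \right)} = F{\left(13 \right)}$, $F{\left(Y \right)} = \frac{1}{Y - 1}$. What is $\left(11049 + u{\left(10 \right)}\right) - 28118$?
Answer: $- \frac{204827}{12} \approx -17069.0$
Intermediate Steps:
$F{\left(Y \right)} = \frac{1}{-1 + Y}$
$u{\left(W \right)} = \frac{1}{12}$ ($u{\left(W \right)} = \frac{1}{-1 + 13} = \frac{1}{12}$)
$\left(11049 + u{\left(10 \right)}\right) - 28118 = \left(11049 + \frac{1}{12}\right) - 28118 = \frac{132589}{12} - 28118 = - \frac{204827}{12}$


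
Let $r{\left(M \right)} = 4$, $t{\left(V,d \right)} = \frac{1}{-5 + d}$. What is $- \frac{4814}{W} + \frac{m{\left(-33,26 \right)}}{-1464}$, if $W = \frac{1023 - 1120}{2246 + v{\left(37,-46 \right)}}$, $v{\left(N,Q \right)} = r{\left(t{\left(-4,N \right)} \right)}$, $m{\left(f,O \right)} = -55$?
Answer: $\frac{15857321335}{142008} \approx 1.1167 \cdot 10^{5}$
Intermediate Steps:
$v{\left(N,Q \right)} = 4$
$W = - \frac{97}{2250}$ ($W = \frac{1023 - 1120}{2246 + 4} = - \frac{97}{2250} \approx -0.043111$)
$- \frac{4814}{W} + \frac{m{\left(-33,26 \right)}}{-1464} = - \frac{4814}{- \frac{97}{2250}} - \frac{55}{-1464} = \left(-4814\right) \left(- \frac{2250}{97}\right) - - \frac{55}{1464} = \frac{10831500}{97} + \frac{55}{1464} = \frac{15857321335}{142008}$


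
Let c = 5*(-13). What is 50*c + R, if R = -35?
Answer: -3285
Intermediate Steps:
c = -65
50*c + R = 50*(-65) - 35 = -3250 - 35 = -3285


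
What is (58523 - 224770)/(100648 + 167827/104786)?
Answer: -143969902/87162555 ≈ -1.6517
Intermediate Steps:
(58523 - 224770)/(100648 + 167827/104786) = -166247/(100648 + 167827*(1/104786)) = -166247/(100648 + 1387/866) = -166247/87162555/866 = -166247*866/87162555 = -143969902/87162555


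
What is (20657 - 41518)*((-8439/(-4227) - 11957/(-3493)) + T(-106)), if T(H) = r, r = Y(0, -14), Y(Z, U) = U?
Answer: 880953688256/4921637 ≈ 1.7900e+5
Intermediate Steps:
r = -14
T(H) = -14
(20657 - 41518)*((-8439/(-4227) - 11957/(-3493)) + T(-106)) = (20657 - 41518)*((-8439/(-4227) - 11957/(-3493)) - 14) = -20861*((-8439*(-1/4227) - 11957*(-1/3493)) - 14) = -20861*((2813/1409 + 11957/3493) - 14) = -20861*(26673222/4921637 - 14) = -20861*(-42229696/4921637) = 880953688256/4921637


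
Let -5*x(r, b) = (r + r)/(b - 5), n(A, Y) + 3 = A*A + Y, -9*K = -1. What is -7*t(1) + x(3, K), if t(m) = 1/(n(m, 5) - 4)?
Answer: 797/110 ≈ 7.2455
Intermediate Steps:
K = ⅑ (K = -⅑*(-1) = ⅑ ≈ 0.11111)
n(A, Y) = -3 + Y + A² (n(A, Y) = -3 + (A*A + Y) = -3 + (A² + Y) = -3 + (Y + A²) = -3 + Y + A²)
x(r, b) = -2*r/(5*(-5 + b)) (x(r, b) = -(r + r)/(5*(b - 5)) = -2*r/(5*(-5 + b)))
t(m) = 1/(-2 + m²) (t(m) = 1/((-3 + 5 + m²) - 4) = 1/((2 + m²) - 4) = 1/(-2 + m²))
-7*t(1) + x(3, K) = -7/(-2 + 1²) - 2*3/(-25 + 5*(⅑)) = -7/(-2 + 1) - 2*3/(-25 + 5/9) = -7/(-1) - 2*3/(-220/9) = -7*(-1) - 2*3*(-9/220) = 7 + 27/110 = 797/110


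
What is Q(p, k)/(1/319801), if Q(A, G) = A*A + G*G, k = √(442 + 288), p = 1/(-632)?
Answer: 93247422395321/399424 ≈ 2.3345e+8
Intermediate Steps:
p = -1/632 ≈ -0.0015823
k = √730 ≈ 27.019
Q(A, G) = A² + G²
Q(p, k)/(1/319801) = ((-1/632)² + (√730)²)/(1/319801) = (1/399424 + 730)/(1/319801) = (291579521/399424)*319801 = 93247422395321/399424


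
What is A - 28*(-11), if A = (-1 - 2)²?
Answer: 317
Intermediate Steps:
A = 9 (A = (-3)² = 9)
A - 28*(-11) = 9 - 28*(-11) = 9 - 1*(-308) = 9 + 308 = 317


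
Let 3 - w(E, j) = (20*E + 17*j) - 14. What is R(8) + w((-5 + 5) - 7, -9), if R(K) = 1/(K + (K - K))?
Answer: 2481/8 ≈ 310.13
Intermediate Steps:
w(E, j) = 17 - 20*E - 17*j (w(E, j) = 3 - ((20*E + 17*j) - 14) = 3 - ((17*j + 20*E) - 14) = 3 - (-14 + 17*j + 20*E) = 3 + (14 - 20*E - 17*j) = 17 - 20*E - 17*j)
R(K) = 1/K (R(K) = 1/(K + 0) = 1/K)
R(8) + w((-5 + 5) - 7, -9) = 1/8 + (17 - 20*((-5 + 5) - 7) - 17*(-9)) = 1/8 + (17 - 20*(0 - 7) + 153) = 1/8 + (17 - 20*(-7) + 153) = 1/8 + (17 + 140 + 153) = 1/8 + 310 = 2481/8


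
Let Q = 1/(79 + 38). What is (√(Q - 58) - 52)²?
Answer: (2028 - I*√88205)²/1521 ≈ 2646.0 - 791.98*I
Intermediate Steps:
Q = 1/117 ≈ 0.0085470
(√(Q - 58) - 52)² = (√(1/117 - 58) - 52)² = (√(-6785/117) - 52)² = (I*√88205/39 - 52)² = (-52 + I*√88205/39)²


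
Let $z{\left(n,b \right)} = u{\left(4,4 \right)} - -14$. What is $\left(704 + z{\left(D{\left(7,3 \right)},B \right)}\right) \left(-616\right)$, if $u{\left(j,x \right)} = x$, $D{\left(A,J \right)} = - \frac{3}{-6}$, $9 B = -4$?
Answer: $-444752$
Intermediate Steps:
$B = - \frac{4}{9}$ ($B = \frac{1}{9} \left(-4\right) = - \frac{4}{9} \approx -0.44444$)
$D{\left(A,J \right)} = \frac{1}{2}$ ($D{\left(A,J \right)} = \left(-3\right) \left(- \frac{1}{6}\right) = \frac{1}{2}$)
$z{\left(n,b \right)} = 18$ ($z{\left(n,b \right)} = 4 - -14 = 4 + 14 = 18$)
$\left(704 + z{\left(D{\left(7,3 \right)},B \right)}\right) \left(-616\right) = \left(704 + 18\right) \left(-616\right) = 722 \left(-616\right) = -444752$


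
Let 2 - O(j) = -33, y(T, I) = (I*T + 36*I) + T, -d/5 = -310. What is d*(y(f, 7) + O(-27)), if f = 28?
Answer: 792050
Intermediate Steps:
d = 1550 (d = -5*(-310) = 1550)
y(T, I) = T + 36*I + I*T (y(T, I) = (36*I + I*T) + T = T + 36*I + I*T)
O(j) = 35 (O(j) = 2 - 1*(-33) = 2 + 33 = 35)
d*(y(f, 7) + O(-27)) = 1550*((28 + 36*7 + 7*28) + 35) = 1550*((28 + 252 + 196) + 35) = 1550*(476 + 35) = 1550*511 = 792050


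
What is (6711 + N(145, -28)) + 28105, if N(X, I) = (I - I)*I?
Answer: 34816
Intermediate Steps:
N(X, I) = 0 (N(X, I) = 0*I = 0)
(6711 + N(145, -28)) + 28105 = (6711 + 0) + 28105 = 6711 + 28105 = 34816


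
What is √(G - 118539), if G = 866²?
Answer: √631417 ≈ 794.62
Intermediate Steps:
G = 749956
√(G - 118539) = √(749956 - 118539) = √631417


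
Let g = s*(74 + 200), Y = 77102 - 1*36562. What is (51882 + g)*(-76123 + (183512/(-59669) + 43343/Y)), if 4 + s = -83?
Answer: -1291040341187728923/604745315 ≈ -2.1348e+9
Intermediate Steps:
s = -87 (s = -4 - 83 = -87)
Y = 40540 (Y = 77102 - 36562 = 40540)
g = -23838 (g = -87*(74 + 200) = -87*274 = -23838)
(51882 + g)*(-76123 + (183512/(-59669) + 43343/Y)) = (51882 - 23838)*(-76123 + (183512/(-59669) + 43343/40540)) = 28044*(-76123 + (183512*(-1/59669) + 43343*(1/40540))) = 28044*(-76123 + (-183512/59669 + 43343/40540)) = 28044*(-76123 - 4853343013/2418981260) = 28044*(-184144963797993/2418981260) = -1291040341187728923/604745315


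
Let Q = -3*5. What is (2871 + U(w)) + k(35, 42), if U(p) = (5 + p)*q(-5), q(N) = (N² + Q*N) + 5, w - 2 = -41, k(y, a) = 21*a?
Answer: 183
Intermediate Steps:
Q = -15
w = -39 (w = 2 - 41 = -39)
q(N) = 5 + N² - 15*N (q(N) = (N² - 15*N) + 5 = 5 + N² - 15*N)
U(p) = 525 + 105*p (U(p) = (5 + p)*(5 + (-5)² - 15*(-5)) = (5 + p)*(5 + 25 + 75) = (5 + p)*105 = 525 + 105*p)
(2871 + U(w)) + k(35, 42) = (2871 + (525 + 105*(-39))) + 21*42 = (2871 + (525 - 4095)) + 882 = (2871 - 3570) + 882 = -699 + 882 = 183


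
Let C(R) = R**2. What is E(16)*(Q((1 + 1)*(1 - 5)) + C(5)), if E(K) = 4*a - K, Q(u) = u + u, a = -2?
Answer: -216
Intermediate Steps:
Q(u) = 2*u
E(K) = -8 - K (E(K) = 4*(-2) - K = -8 - K)
E(16)*(Q((1 + 1)*(1 - 5)) + C(5)) = (-8 - 1*16)*(2*((1 + 1)*(1 - 5)) + 5**2) = (-8 - 16)*(2*(2*(-4)) + 25) = -24*(2*(-8) + 25) = -24*(-16 + 25) = -24*9 = -216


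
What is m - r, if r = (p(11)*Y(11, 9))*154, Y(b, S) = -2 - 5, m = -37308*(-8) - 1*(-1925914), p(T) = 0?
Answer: 2224378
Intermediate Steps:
m = 2224378 (m = 298464 + 1925914 = 2224378)
Y(b, S) = -7
r = 0 (r = (0*(-7))*154 = 0*154 = 0)
m - r = 2224378 - 1*0 = 2224378 + 0 = 2224378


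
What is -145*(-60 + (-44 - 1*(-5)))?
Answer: 14355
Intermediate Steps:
-145*(-60 + (-44 - 1*(-5))) = -145*(-60 + (-44 + 5)) = -145*(-60 - 39) = -145*(-99) = 14355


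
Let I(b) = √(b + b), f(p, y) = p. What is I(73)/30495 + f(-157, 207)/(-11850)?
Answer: 157/11850 + √146/30495 ≈ 0.013645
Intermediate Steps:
I(b) = √2*√b (I(b) = √(2*b) = √2*√b)
I(73)/30495 + f(-157, 207)/(-11850) = (√2*√73)/30495 - 157/(-11850) = √146*(1/30495) - 157*(-1/11850) = √146/30495 + 157/11850 = 157/11850 + √146/30495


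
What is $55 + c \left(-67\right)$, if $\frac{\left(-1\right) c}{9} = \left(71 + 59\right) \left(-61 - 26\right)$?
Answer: $-6819875$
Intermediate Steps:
$c = 101790$ ($c = - 9 \left(71 + 59\right) \left(-61 - 26\right) = - 9 \cdot 130 \left(-87\right) = \left(-9\right) \left(-11310\right) = 101790$)
$55 + c \left(-67\right) = 55 + 101790 \left(-67\right) = 55 - 6819930 = -6819875$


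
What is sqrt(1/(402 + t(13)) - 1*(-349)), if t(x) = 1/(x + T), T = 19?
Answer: sqrt(57762782205)/12865 ≈ 18.682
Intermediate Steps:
t(x) = 1/(19 + x) (t(x) = 1/(x + 19) = 1/(19 + x))
sqrt(1/(402 + t(13)) - 1*(-349)) = sqrt(1/(402 + 1/(19 + 13)) - 1*(-349)) = sqrt(1/(402 + 1/32) + 349) = sqrt(1/(12865/32) + 349) = sqrt(32/12865 + 349) = sqrt(4489917/12865) = sqrt(57762782205)/12865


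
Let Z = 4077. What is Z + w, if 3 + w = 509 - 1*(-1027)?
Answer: 5610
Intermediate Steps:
w = 1533 (w = -3 + (509 - 1*(-1027)) = -3 + (509 + 1027) = -3 + 1536 = 1533)
Z + w = 4077 + 1533 = 5610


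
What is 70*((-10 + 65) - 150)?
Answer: -6650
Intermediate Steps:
70*((-10 + 65) - 150) = 70*(55 - 150) = 70*(-95) = -6650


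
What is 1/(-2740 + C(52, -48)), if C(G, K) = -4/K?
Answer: -12/32879 ≈ -0.00036497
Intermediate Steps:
1/(-2740 + C(52, -48)) = 1/(-2740 - 4/(-48)) = 1/(-2740 - 4*(-1/48)) = 1/(-2740 + 1/12) = 1/(-32879/12) = -12/32879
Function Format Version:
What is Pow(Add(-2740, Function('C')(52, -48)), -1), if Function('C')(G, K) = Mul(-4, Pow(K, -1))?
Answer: Rational(-12, 32879) ≈ -0.00036497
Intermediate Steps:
Pow(Add(-2740, Function('C')(52, -48)), -1) = Pow(Add(-2740, Mul(-4, Pow(-48, -1))), -1) = Pow(Add(-2740, Mul(-4, Rational(-1, 48))), -1) = Pow(Add(-2740, Rational(1, 12)), -1) = Pow(Rational(-32879, 12), -1) = Rational(-12, 32879)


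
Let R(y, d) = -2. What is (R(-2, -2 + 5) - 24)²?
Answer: 676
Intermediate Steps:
(R(-2, -2 + 5) - 24)² = (-2 - 24)² = (-26)² = 676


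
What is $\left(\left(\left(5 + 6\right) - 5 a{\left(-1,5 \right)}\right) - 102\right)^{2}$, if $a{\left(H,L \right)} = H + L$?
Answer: $12321$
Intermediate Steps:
$\left(\left(\left(5 + 6\right) - 5 a{\left(-1,5 \right)}\right) - 102\right)^{2} = \left(\left(\left(5 + 6\right) - 5 \left(-1 + 5\right)\right) - 102\right)^{2} = \left(\left(11 - 20\right) - 102\right)^{2} = \left(-9 - 102\right)^{2} = \left(-111\right)^{2} = 12321$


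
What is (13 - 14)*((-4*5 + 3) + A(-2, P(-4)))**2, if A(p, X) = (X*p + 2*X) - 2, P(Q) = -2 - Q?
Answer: -361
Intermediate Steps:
A(p, X) = -2 + 2*X + X*p (A(p, X) = (2*X + X*p) - 2 = -2 + 2*X + X*p)
(13 - 14)*((-4*5 + 3) + A(-2, P(-4)))**2 = (13 - 14)*((-4*5 + 3) + (-2 + 2*(-2 - 1*(-4)) + (-2 - 1*(-4))*(-2)))**2 = -((-20 + 3) + (-2 + 2*(-2 + 4) + (-2 + 4)*(-2)))**2 = -(-17 + (-2 + 2*2 + 2*(-2)))**2 = -(-17 + (-2 + 4 - 4))**2 = -(-17 - 2)**2 = -1*(-19)**2 = -1*361 = -361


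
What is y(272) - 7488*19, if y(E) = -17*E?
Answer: -146896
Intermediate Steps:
y(272) - 7488*19 = -17*272 - 7488*19 = -4624 - 192*741 = -4624 - 142272 = -146896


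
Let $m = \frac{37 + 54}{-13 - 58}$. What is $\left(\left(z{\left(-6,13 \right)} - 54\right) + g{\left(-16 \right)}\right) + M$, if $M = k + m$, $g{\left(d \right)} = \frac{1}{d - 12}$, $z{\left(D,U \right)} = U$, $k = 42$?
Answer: $- \frac{631}{1988} \approx -0.3174$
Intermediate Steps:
$m = - \frac{91}{71}$ ($m = \frac{91}{-71} = 91 \left(- \frac{1}{71}\right) = - \frac{91}{71} \approx -1.2817$)
$g{\left(d \right)} = \frac{1}{-12 + d}$
$M = \frac{2891}{71}$ ($M = 42 - \frac{91}{71} = \frac{2891}{71} \approx 40.718$)
$\left(\left(z{\left(-6,13 \right)} - 54\right) + g{\left(-16 \right)}\right) + M = \left(\left(13 - 54\right) + \frac{1}{-12 - 16}\right) + \frac{2891}{71} = \left(\left(13 - 54\right) + \frac{1}{-28}\right) + \frac{2891}{71} = \left(-41 - \frac{1}{28}\right) + \frac{2891}{71} = - \frac{1149}{28} + \frac{2891}{71} = - \frac{631}{1988}$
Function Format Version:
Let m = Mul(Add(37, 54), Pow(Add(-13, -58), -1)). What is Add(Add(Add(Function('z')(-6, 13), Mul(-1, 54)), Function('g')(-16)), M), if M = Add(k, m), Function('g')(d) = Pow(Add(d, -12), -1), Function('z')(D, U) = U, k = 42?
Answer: Rational(-631, 1988) ≈ -0.31740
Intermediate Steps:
m = Rational(-91, 71) (m = Mul(91, Pow(-71, -1)) = Mul(91, Rational(-1, 71)) = Rational(-91, 71) ≈ -1.2817)
Function('g')(d) = Pow(Add(-12, d), -1)
M = Rational(2891, 71) (M = Add(42, Rational(-91, 71)) = Rational(2891, 71) ≈ 40.718)
Add(Add(Add(Function('z')(-6, 13), Mul(-1, 54)), Function('g')(-16)), M) = Add(Add(Add(13, Mul(-1, 54)), Pow(Add(-12, -16), -1)), Rational(2891, 71)) = Add(Add(Add(13, -54), Pow(-28, -1)), Rational(2891, 71)) = Add(Add(-41, Rational(-1, 28)), Rational(2891, 71)) = Add(Rational(-1149, 28), Rational(2891, 71)) = Rational(-631, 1988)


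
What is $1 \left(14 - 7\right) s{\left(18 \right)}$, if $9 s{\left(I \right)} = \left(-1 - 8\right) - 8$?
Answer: $- \frac{119}{9} \approx -13.222$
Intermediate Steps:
$s{\left(I \right)} = - \frac{17}{9}$ ($s{\left(I \right)} = \frac{\left(-1 - 8\right) - 8}{9} = \frac{-9 - 8}{9} = \frac{1}{9} \left(-17\right) = - \frac{17}{9}$)
$1 \left(14 - 7\right) s{\left(18 \right)} = 1 \left(14 - 7\right) \left(- \frac{17}{9}\right) = 1 \cdot 7 \left(- \frac{17}{9}\right) = 7 \left(- \frac{17}{9}\right) = - \frac{119}{9}$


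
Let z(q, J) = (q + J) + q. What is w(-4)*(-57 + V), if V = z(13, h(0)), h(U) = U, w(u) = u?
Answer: 124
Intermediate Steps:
z(q, J) = J + 2*q (z(q, J) = (J + q) + q = J + 2*q)
V = 26 (V = 0 + 2*13 = 0 + 26 = 26)
w(-4)*(-57 + V) = -4*(-57 + 26) = -4*(-31) = 124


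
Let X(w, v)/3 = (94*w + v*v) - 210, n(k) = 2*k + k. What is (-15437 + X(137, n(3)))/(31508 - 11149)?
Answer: 22810/20359 ≈ 1.1204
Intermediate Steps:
n(k) = 3*k
X(w, v) = -630 + 3*v**2 + 282*w (X(w, v) = 3*((94*w + v*v) - 210) = 3*((94*w + v**2) - 210) = 3*((v**2 + 94*w) - 210) = 3*(-210 + v**2 + 94*w) = -630 + 3*v**2 + 282*w)
(-15437 + X(137, n(3)))/(31508 - 11149) = (-15437 + (-630 + 3*(3*3)**2 + 282*137))/(31508 - 11149) = (-15437 + (-630 + 3*9**2 + 38634))/20359 = (-15437 + (-630 + 3*81 + 38634))*(1/20359) = (-15437 + (-630 + 243 + 38634))*(1/20359) = (-15437 + 38247)*(1/20359) = 22810*(1/20359) = 22810/20359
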